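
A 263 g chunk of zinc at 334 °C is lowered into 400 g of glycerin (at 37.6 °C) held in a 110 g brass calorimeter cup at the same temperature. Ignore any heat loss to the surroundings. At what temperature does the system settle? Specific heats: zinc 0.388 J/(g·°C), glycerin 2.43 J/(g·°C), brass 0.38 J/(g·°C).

T_f ≈ 64.7 °C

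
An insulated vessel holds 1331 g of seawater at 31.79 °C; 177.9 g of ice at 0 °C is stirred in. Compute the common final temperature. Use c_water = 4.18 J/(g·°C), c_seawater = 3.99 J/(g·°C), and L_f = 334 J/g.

T_f ≈ 18.1 °C

Taking heat into each body as positive, Σ m c ΔT = 0:
latent heat to melt: 177.9×334 = 59419; meltwater 0→T: 177.9×4.18×T = 743.62 T; seawater: 5310.7(T − 31.79)
6054.3 T = 168827 − 59419 = 109408
T ≈ 18.07 °C (positive, so assuming full melt was valid).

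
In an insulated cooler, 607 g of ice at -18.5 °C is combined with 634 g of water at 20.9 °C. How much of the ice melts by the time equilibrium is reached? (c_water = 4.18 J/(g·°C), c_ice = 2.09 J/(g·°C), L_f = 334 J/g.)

m_melted ≈ 95.6 g

Heat available from the water dropping to 0 °C: 634·4.18·20.9 = 55388 J.
Of that, 607·2.09·18.5 = 23470 J goes to bring the ice to 0 °C, leaving 31918 J.
Melting all 607 g of ice would need 607·334 = 202738 J.
That's not enough to melt it all — equilibrium is at 0 °C with ice remaining.
m_melt = 31918 / L_f = 95.56 g.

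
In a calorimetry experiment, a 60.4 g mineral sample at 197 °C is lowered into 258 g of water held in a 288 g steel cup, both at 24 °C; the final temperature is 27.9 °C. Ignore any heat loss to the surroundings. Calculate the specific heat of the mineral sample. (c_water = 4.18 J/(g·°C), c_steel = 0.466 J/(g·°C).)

c ≈ 0.463 J/(g·°C)

Energy conservation, ΣQ = 0:
60.4×c×(27.9 − 197) + 258×4.18×(27.9 − 24) + 288×0.466×(27.9 − 24) = 0
-10214 c = -4729.3
c = -4729.3/-10214 ≈ 0.463 J/(g·°C)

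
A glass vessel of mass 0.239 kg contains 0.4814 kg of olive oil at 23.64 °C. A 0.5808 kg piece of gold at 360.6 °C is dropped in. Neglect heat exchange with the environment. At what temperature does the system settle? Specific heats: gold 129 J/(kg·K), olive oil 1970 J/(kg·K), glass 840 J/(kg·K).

T_f ≈ 44.3 °C

T_f is the heat-capacity-weighted average of the initial temperatures:
T_f = (74.92×360.6 + 948.36×23.64 + 200.76×23.64) / (74.92 + 948.36 + 200.76)
    = 54182 / 1224 ≈ 44.27 °C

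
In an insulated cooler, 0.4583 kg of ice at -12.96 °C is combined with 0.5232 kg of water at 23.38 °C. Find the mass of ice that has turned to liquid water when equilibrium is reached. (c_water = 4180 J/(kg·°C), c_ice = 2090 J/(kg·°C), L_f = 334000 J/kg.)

Cooling the water to 0 °C releases 0.5232×4180×23.38 = 51131 J.
Warming the ice to 0 °C takes 0.4583×2090×12.96 = 12414 J, leaving 38718 J for melting.
Melting all 0.4583 kg of ice would need 0.4583×334000 = 153072 J.
38718 J < 153072 J, so only part of the ice melts and the system sits at 0 °C.
m_melt = 38718 / L_f = 0.1159 kg.

m_melted ≈ 0.116 kg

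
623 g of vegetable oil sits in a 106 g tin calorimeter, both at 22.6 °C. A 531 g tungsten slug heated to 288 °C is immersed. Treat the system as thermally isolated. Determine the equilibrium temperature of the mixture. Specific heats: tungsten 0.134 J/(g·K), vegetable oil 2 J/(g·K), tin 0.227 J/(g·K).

T_f ≈ 36.7 °C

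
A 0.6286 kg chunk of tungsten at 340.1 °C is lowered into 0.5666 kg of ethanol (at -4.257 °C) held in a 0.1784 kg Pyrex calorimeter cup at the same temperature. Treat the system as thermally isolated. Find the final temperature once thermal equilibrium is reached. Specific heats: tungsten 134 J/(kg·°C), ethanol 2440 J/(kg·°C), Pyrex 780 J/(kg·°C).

T_f ≈ 13.8 °C

Heat gained plus heat lost sum to zero:
0.6286*134*(T − 340.1) + 0.5666*2440*(T − (-4.257)) + 0.1784*780*(T − (-4.257)) = 0
84.23(T − 340.1) + 1382.5(T − (-4.257)) + 139.15(T − (-4.257)) = 0
(84.23 + 1382.5 + 139.15) T = 84.23*340.1 + 1382.5*(-4.257) + 139.15*(-4.257)
T = 22170/1605.9 ≈ 13.81 °C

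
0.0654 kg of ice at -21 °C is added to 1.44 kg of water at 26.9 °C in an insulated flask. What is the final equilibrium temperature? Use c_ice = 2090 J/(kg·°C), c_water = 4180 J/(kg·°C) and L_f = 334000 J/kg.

Net heat exchanged in the isolated system is zero:
warm ice to 0 °C: 0.0654×2090×(0 − (-21)) = 2870.4; latent heat to melt: 0.0654×334000 = 21844; warm the meltwater: 273.37 T; water cools: 1.44×4180×(T − 26.9) = 6019.2(T − 26.9)
6292.6 T = 161916 − 24714 = 137202
T ≈ 21.80 °C — above 0 °C, consistent with complete melting.

T_f ≈ 21.8 °C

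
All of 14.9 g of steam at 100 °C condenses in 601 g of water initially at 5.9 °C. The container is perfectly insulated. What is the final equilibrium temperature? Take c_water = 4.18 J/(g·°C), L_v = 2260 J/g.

T_f ≈ 21.3 °C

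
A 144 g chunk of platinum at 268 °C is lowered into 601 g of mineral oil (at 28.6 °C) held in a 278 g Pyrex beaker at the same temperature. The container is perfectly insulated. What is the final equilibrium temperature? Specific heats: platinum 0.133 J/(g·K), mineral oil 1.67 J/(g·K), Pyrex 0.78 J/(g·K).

T_f ≈ 32.3 °C

Taking heat into each body as positive, Σ m c ΔT = 0:
144*0.133*(T − 268) + 601*1.67*(T − 28.6) + 278*0.78*(T − 28.6) = 0
1239.7 T = 40039
T = 40039/1239.7 ≈ 32.30 °C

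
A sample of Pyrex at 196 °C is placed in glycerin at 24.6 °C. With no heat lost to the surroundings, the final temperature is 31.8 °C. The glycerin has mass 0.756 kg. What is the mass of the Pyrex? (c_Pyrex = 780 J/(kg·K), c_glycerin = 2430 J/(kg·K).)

Heat lost by the Pyrex = heat gained by the glycerin:
m×780×(196 − 31.8) = 0.756×2430×(31.8 − 24.6)
128076 m = 13227  ⇒  m ≈ 0.1033 kg

m ≈ 0.103 kg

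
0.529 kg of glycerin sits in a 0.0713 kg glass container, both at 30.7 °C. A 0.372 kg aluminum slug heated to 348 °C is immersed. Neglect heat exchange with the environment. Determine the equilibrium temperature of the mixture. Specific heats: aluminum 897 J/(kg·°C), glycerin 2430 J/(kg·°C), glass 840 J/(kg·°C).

T_f ≈ 93.8 °C

T_f = Σ m_i c_i T_i / Σ m_i c_i:
T_f = (333.68×348 + 1285.5×30.7 + 59.89×30.7) / (333.68 + 1285.5 + 59.89)
    = 157425 / 1679 ≈ 93.76 °C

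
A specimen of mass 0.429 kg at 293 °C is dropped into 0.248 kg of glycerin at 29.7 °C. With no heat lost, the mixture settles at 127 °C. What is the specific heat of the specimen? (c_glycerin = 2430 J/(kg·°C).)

c ≈ 823 J/(kg·°C)

Taking heat into each body as positive, Σ m c ΔT = 0:
0.429×c×(127 − 293) + 0.248×2430×(127 − 29.7) = 0
-71.21 c = -58637
c = -58637/-71.21 ≈ 823.4 J/(kg·°C)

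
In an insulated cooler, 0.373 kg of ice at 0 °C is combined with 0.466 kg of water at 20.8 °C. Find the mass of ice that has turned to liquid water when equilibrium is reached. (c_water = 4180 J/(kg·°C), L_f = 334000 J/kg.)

m_melted ≈ 0.121 kg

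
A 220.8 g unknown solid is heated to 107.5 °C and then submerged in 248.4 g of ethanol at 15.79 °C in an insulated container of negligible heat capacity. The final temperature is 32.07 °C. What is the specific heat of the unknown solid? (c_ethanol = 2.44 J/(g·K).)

Heat lost by the unknown solid = heat gained by the ethanol:
220.8·c·(107.5 − 32.07) = 248.4·2.44·(32.07 − 15.79)
16655 c = 9867.2  ⇒  c ≈ 0.5925 J/(g·K)

c ≈ 0.592 J/(g·K)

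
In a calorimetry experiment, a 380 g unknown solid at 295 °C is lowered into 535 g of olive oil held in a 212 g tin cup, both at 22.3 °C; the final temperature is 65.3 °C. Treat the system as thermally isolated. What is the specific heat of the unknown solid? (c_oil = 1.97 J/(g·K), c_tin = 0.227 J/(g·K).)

Setting the total heat transfer to zero:
380×c×(65.3 − 295) + 535×1.97×(65.3 − 22.3) + 212×0.227×(65.3 − 22.3) = 0
-87286 c = -47389
c = -47389/-87286 ≈ 0.5429 J/(g·K)

c ≈ 0.543 J/(g·K)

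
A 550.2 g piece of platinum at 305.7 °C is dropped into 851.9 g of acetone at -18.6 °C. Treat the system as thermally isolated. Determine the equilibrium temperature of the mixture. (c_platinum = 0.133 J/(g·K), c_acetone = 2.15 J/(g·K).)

T_f ≈ -6.1 °C

Set heat shed by the hot body equal to heat absorbed by the cold body:
550.2·0.133·(305.7 − T) = 851.9·2.15·(T − (-18.6))
73.18(305.7 − T) = 1831.6(T − (-18.6))
1904.8 T = -11697  ⇒  T ≈ -6.14 °C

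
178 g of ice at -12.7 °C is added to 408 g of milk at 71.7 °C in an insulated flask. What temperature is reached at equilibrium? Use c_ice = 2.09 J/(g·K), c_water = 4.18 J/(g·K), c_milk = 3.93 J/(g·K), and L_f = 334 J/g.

T_f ≈ 21.6 °C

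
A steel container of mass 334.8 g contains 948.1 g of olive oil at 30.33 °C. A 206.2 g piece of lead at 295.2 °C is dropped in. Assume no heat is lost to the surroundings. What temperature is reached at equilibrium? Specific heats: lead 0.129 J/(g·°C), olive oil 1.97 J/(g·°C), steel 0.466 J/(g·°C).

T_f = Σ m_i c_i T_i / Σ m_i c_i:
T_f = (26.6·295.2 + 1867.8·30.33 + 156.02·30.33) / (26.6 + 1867.8 + 156.02)
    = 69233 / 2050.4 ≈ 33.77 °C

T_f ≈ 33.8 °C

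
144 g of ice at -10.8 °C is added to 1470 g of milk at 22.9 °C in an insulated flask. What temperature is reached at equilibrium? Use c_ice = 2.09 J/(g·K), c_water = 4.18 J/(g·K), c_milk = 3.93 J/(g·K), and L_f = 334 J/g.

Setting the total heat transfer to zero:
ice -10.8→0 °C: 144×2.09×10.8 = 3250.4; latent heat to melt: 144×334 = 48096; meltwater 0→T: 144×4.18×T = 601.92 T; milk: 5777.1(T − 22.9)
6379 T = 132296 − 51346 = 80949
T ≈ 12.69 °C. Since T > 0 °C, the all-ice-melts assumption holds.

T_f ≈ 12.7 °C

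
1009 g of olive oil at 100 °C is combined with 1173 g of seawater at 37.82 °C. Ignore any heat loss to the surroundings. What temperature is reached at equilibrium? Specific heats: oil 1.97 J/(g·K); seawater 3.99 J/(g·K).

T_f ≈ 56.4 °C

|Q_oil| = |Q_seawater|:
1009*1.97*(100 − T) = 1173*3.99*(T − 37.82)
1987.7(100 − T) = 4680.3(T − 37.82)
6668 T = 375781  ⇒  T ≈ 56.36 °C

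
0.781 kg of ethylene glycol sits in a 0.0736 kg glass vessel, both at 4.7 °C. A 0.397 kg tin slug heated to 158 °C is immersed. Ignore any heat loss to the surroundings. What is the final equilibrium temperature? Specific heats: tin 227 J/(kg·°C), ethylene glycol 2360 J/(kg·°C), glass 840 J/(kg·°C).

With ΣQ=0 the equilibrium temperature is the m·c-weighted mean:
T_f = (90.12×158 + 1843.2×4.7 + 61.82×4.7) / (90.12 + 1843.2 + 61.82)
    = 23192 / 1995.1 ≈ 11.62 °C

T_f ≈ 11.6 °C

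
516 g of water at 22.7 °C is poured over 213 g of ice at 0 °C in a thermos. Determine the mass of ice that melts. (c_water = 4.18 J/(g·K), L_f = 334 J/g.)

Heat available from the water dropping to 0 °C: 516×4.18×22.7 = 48961 J.
Melting all 213 g of ice would need 213×334 = 71142 J.
That's not enough to melt it all — equilibrium is at 0 °C with ice remaining.
m_melt = 48961 / L_f = 146.6 g.

m_melted ≈ 147 g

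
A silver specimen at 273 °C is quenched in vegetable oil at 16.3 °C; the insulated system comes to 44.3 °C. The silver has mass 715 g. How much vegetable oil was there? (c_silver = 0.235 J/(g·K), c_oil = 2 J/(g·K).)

m ≈ 686 g

Energy conservation, ΣQ = 0:
715×0.235×(44.3 − 273) + m×2×(44.3 − 16.3) = 0
56 m = 38427
m = 38427/56 ≈ 686.2 g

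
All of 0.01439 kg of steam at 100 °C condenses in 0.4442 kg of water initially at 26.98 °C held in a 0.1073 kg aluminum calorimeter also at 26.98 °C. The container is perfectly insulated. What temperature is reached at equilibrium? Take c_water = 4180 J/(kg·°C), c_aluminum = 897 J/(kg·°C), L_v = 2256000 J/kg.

T_f ≈ 45.3 °C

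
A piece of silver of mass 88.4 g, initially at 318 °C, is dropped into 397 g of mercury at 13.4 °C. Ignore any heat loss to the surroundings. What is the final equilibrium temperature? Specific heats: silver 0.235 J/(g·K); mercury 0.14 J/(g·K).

T_f ≈ 96.3 °C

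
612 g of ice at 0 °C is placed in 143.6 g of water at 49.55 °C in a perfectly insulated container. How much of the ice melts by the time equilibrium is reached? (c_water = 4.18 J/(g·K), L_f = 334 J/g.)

m_melted ≈ 89 g

Heat available from the water dropping to 0 °C: 143.6·4.18·49.55 = 29742 J.
Melting all 612 g of ice would need 612·334 = 204408 J.
That's not enough to melt it all — equilibrium is at 0 °C with ice remaining.
m_melt = 29742 / L_f = 89.05 g.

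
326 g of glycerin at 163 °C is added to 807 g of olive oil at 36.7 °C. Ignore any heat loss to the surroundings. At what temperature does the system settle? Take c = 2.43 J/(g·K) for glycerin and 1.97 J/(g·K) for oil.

T_f ≈ 78.7 °C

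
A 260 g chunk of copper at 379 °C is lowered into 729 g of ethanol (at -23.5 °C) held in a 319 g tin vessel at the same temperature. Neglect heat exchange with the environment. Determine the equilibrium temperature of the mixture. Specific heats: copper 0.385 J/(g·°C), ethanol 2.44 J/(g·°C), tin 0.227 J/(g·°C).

T_f ≈ -2.9 °C

Taking heat into each body as positive, Σ m c ΔT = 0:
260·0.385·(T − 379) + 729·2.44·(T − (-23.5)) + 319·0.227·(T − (-23.5)) = 0
1951.3 T = -5564.7
T = -5564.7/1951.3 ≈ -2.85 °C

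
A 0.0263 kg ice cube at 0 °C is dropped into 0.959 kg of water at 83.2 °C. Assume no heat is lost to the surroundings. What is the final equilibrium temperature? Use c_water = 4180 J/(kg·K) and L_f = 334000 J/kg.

T_f ≈ 78.8 °C

Setting the total heat transfer to zero:
melt ice: 0.0263·334000 = 8784.2
  meltwater 0→T: 0.0263·4180·T = 109.93 T
  water cools: 0.959·4180·(T − 83.2) = 4008.6(T − 83.2)
4118.6 T = 333517 − 8784.2 = 324733
T ≈ 78.85 °C. Since T > 0 °C, the all-ice-melts assumption holds.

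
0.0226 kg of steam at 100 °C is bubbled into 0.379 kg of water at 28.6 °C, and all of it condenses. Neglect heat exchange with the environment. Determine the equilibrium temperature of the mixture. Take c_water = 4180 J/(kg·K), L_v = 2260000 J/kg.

T_f ≈ 63.0 °C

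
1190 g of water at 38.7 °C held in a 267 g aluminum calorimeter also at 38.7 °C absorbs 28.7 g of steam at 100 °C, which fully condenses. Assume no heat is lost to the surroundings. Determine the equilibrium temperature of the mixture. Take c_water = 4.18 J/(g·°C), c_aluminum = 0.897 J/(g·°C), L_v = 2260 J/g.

Setting the total heat transfer to zero:
latent heat released on condensation: 28.7·2260 = 64862
  condensed water 100 °C→T: 119.97(T − 100)
  original water: 4974.2(T − 38.7)
  cup: 239.5(T − 38.7)
5333.7 T = 64862 + 11997 + 201770 = 278629
T ≈ 52.24 °C, under the boiling point, so the assumption holds.

T_f ≈ 52.2 °C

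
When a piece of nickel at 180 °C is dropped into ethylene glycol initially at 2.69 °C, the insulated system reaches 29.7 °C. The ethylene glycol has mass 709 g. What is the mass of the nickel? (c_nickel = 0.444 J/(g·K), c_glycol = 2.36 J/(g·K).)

m ≈ 677 g

|Q_nickel| = |Q_glycol|:
m×0.444×(180 − 29.7) = 709×2.36×(29.7 − 2.69)
66.73 m = 45194  ⇒  m ≈ 677.2 g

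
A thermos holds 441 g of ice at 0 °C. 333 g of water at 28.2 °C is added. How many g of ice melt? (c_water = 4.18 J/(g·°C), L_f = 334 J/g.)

Cooling the water to 0 °C releases 333×4.18×28.2 = 39253 J.
Fully melting the ice requires m_ice L_f = 441×334 = 147294 J.
39253 J < 147294 J, so only part of the ice melts and the system sits at 0 °C.
m_melt = 39253 / L_f = 117.5 g.

m_melted ≈ 118 g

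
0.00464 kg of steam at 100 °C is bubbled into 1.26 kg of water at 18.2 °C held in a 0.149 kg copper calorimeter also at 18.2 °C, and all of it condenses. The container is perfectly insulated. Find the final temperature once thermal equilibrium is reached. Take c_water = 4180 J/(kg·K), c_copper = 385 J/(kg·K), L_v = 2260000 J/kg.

Sum of m c ΔT and latent-heat terms is zero:
latent heat released on condensation: 0.00464×2260000 = 10486; condensate cools 100→T: 0.00464×4180×(T − 100) = 19.4(T − 100); original water: 5266.8(T − 18.2); cup: 57.36(T − 18.2)
5343.6 T = 10486 + 1939.5 + 96900 = 109326
T ≈ 20.46 °C — below 100 °C, confirming all the steam condensed.

T_f ≈ 20.5 °C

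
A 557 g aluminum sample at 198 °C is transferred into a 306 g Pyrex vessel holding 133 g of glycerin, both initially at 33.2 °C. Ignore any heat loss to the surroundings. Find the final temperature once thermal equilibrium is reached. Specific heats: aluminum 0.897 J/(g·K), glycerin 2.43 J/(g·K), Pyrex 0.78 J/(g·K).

T_f ≈ 110.8 °C

T_f = Σ m_i c_i T_i / Σ m_i c_i:
T_f = (499.63·198 + 323.19·33.2 + 238.68·33.2) / (499.63 + 323.19 + 238.68)
    = 117581 / 1061.5 ≈ 110.77 °C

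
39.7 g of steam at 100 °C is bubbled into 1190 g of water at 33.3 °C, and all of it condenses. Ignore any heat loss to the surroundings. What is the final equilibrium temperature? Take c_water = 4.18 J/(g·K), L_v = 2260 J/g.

T_f ≈ 52.9 °C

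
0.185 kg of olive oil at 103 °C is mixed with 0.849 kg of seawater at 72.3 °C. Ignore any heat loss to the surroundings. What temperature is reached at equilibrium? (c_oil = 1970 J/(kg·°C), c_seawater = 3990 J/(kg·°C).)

Net heat exchanged in the isolated system is zero:
0.185·1970·(T − 103) + 0.849·3990·(T − 72.3) = 0
364.45(T − 103) + 3387.5(T − 72.3) = 0
3752 T = 282455
T ≈ 75.28 °C

T_f ≈ 75.3 °C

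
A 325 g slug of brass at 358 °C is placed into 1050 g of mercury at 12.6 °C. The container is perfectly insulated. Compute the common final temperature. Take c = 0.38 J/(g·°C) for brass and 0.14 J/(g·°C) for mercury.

T_f ≈ 170.3 °C

Net heat exchanged in the isolated system is zero:
325*0.38*(T − 358) + 1050*0.14*(T − 12.6) = 0
(123.5 + 147) T = 123.5*358 + 147*12.6
T ≈ 170.30 °C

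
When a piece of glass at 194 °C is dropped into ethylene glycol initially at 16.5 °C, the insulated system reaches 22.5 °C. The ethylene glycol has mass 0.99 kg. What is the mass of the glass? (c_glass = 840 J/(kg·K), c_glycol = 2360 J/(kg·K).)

Conservation of energy gives ΣQ = 0:
m·840·(22.5 − 194) + 0.99·2360·(22.5 − 16.5) = 0
-144060 m = -14018
m = -14018/-144060 ≈ 0.09731 kg

m ≈ 0.0973 kg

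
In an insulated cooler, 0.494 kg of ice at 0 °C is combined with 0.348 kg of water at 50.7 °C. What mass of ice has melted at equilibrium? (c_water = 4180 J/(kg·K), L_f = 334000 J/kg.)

Water can give up m c ΔT = 0.348·4180·50.7 = 73750 J before reaching 0 °C.
Fully melting the ice requires m_ice L_f = 0.494·334000 = 164996 J.
Since 73750 < 164996 J, not all the ice melts; equilibrium is at 0 °C.
Mass melted = 73750/334000 ≈ 0.2208 kg.

m_melted ≈ 0.221 kg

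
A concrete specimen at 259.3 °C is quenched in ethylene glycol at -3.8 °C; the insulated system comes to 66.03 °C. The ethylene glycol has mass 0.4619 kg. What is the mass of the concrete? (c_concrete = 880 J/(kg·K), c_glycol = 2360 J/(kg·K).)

|Q_concrete| = |Q_glycol|:
m·880·(259.3 − 66.03) = 0.4619·2360·(66.03 − (-3.8))
170078 m = 76121  ⇒  m ≈ 0.4476 kg

m ≈ 0.448 kg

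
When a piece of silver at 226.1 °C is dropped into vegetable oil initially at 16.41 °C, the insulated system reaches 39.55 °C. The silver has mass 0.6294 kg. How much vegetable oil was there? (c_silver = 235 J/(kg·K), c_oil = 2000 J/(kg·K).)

m ≈ 0.596 kg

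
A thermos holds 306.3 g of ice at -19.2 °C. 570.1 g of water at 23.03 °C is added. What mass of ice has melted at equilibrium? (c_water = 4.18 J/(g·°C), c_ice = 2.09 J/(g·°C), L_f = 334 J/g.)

Cooling the water to 0 °C releases 570.1·4.18·23.03 = 54881 J.
Warming the ice to 0 °C takes 306.3·2.09·19.2 = 12291 J, leaving 42590 J for melting.
To melt every bit of ice: 306.3·334 = 102304 J.
42590 J < 102304 J, so only part of the ice melts and the system sits at 0 °C.
m_melt = 42590 / L_f = 127.5 g.

m_melted ≈ 128 g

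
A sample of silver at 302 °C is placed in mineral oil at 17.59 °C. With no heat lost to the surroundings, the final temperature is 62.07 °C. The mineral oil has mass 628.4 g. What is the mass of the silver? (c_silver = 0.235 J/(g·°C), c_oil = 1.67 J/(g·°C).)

Heat lost by the silver = heat gained by the oil:
m×0.235×(302 − 62.07) = 628.4×1.67×(62.07 − 17.59)
56.38 m = 46679  ⇒  m ≈ 827.9 g

m ≈ 828 g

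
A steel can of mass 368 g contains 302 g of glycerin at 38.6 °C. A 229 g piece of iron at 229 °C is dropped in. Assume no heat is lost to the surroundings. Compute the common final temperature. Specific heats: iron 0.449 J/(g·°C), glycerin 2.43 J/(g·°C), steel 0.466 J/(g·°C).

T_f ≈ 58.0 °C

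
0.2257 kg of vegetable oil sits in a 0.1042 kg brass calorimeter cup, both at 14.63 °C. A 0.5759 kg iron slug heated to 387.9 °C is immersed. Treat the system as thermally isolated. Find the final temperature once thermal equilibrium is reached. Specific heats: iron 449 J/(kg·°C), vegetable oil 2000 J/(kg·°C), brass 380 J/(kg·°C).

Conservation of energy gives ΣQ = 0:
0.5759*449*(T − 387.9) + 0.2257*2000*(T − 14.63) + 0.1042*380*(T − 14.63) = 0
(258.58 + 451.4 + 39.6) T = 258.58*387.9 + 451.4*14.63 + 39.6*14.63
T = 107486/749.58 ≈ 143.40 °C

T_f ≈ 143.4 °C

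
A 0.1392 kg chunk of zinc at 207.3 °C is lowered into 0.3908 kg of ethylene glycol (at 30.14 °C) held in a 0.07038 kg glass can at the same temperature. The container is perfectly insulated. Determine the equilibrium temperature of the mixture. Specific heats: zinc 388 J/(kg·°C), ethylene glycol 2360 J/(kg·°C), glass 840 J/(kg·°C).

Let T be the final temperature. ΣQ_i = 0:
0.1392·388·(T − 207.3) + 0.3908·2360·(T − 30.14) + 0.07038·840·(T − 30.14) = 0
1035.4 T = 40776
T = 40776 / 1035.4 = 39.4 °C

T_f ≈ 39.4 °C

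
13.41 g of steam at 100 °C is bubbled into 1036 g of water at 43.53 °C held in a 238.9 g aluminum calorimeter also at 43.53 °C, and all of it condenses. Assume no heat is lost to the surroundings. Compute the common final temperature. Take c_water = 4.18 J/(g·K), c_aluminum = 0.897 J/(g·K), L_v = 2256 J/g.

T_f ≈ 50.8 °C

Net heat exchanged in the isolated system is zero:
condense steam: −13.41·2256 = −30253
  condensed water 100 °C→T: 56.05(T − 100)
  water warms: 1036·4.18·(T − 43.53) = 4330.5(T − 43.53)
  cup: 214.29(T − 43.53)
4600.8 T = 30253 + 5605.4 + 197834 = 233692
T ≈ 50.79 °C, under the boiling point, so the assumption holds.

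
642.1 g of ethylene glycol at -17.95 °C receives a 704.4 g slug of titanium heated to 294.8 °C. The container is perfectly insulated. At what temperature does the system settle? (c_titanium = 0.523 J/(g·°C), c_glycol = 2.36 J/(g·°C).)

Setting the total heat transfer to zero:
704.4×0.523×(T − 294.8) + 642.1×2.36×(T − (-17.95)) = 0
368.4(T − 294.8) + 1515.4(T − (-17.95)) = 0
(368.4 + 1515.4) T = 368.4×294.8 + 1515.4×(-17.95)
T = 81404 / 1883.8 = 43.2 °C

T_f ≈ 43.2 °C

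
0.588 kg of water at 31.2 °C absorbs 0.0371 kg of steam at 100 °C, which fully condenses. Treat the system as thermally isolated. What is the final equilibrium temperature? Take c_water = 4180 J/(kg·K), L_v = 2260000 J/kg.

Heat gained plus heat lost sum to zero:
steam→water at 100 °C releases m L_v = 0.0371·2260000 = 83846
  condensate cools 100→T: 0.0371·4180·(T − 100) = 155.08(T − 100)
  water warms: 0.588·4180·(T − 31.2) = 2457.8(T − 31.2)
2612.9 T = 83846 + 15508 + 76685 = 176038
T ≈ 67.37 °C, under the boiling point, so the assumption holds.

T_f ≈ 67.4 °C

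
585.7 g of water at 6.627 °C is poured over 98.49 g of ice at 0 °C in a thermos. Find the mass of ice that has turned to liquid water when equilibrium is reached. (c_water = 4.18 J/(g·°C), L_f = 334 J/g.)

m_melted ≈ 48.6 g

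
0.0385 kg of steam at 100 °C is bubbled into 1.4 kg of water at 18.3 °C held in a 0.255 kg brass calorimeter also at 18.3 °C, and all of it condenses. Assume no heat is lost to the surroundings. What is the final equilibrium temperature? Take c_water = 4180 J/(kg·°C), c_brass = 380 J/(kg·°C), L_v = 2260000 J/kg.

Conservation of energy gives ΣQ = 0:
latent heat released on condensation: 0.0385·2260000 = 87010
  condensed water 100 °C→T: 160.93(T − 100)
  water warms: 1.4·4180·(T − 18.3) = 5852(T − 18.3)
  cup: 96.9(T − 18.3)
6109.8 T = 87010 + 16093 + 108865 = 211968
T ≈ 34.69 °C (< 100 °C, so full condensation is consistent).

T_f ≈ 34.7 °C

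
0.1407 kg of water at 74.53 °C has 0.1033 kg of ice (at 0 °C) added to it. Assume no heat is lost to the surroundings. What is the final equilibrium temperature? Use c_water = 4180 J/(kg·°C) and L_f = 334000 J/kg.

T_f ≈ 9.1 °C

Heat gained plus heat lost sum to zero:
melt ice: 0.1033×334000 = 34502; warm the meltwater: 431.79 T; water: 588.13(T − 74.53)
1019.9 T = 43833 − 34502 = 9330.8
T ≈ 9.15 °C. Since T > 0 °C, the all-ice-melts assumption holds.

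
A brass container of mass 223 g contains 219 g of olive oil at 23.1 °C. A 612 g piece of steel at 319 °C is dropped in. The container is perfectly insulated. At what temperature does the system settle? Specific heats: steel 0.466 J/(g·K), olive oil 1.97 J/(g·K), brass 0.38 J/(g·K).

T_f ≈ 128.4 °C

T_f is the heat-capacity-weighted average of the initial temperatures:
T_f = (285.19×319 + 431.43×23.1 + 84.74×23.1) / (285.19 + 431.43 + 84.74)
    = 102900 / 801.36 ≈ 128.41 °C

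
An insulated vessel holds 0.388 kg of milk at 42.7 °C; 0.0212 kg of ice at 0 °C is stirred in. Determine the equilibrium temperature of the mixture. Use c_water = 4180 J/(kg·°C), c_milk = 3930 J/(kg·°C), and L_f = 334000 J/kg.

Heat gained plus heat lost sum to zero:
melt ice: 0.0212·334000 = 7080.8; warm the meltwater: 88.62 T; milk: 1524.8(T − 42.7)
1613.5 T = 65111 − 7080.8 = 58030
T ≈ 35.97 °C (positive, so assuming full melt was valid).

T_f ≈ 36.0 °C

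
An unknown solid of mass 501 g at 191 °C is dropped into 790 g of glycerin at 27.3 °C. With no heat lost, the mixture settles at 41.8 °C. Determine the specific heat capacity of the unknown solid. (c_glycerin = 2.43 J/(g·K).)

c ≈ 0.372 J/(g·K)

Energy conservation, ΣQ = 0:
501·c·(41.8 − 191) + 790·2.43·(41.8 − 27.3) = 0
-74749 c = -27836
c = -27836/-74749 ≈ 0.3724 J/(g·K)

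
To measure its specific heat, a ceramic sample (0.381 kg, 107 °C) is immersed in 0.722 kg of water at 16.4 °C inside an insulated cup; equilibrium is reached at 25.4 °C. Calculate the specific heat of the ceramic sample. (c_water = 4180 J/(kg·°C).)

m_s c (T_s − T_f) = m_water c_water (T_f − T_0):
0.381·c·(107 − 25.4) = 0.722·4180·(25.4 − 16.4)
31.09 c = 27162  ⇒  c ≈ 873.7 J/(kg·°C)

c ≈ 874 J/(kg·°C)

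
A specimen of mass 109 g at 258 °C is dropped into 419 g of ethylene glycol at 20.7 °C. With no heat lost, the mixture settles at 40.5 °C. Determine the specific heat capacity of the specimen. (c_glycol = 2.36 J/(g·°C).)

c ≈ 0.826 J/(g·°C)

Energy conservation, ΣQ = 0:
109×c×(40.5 − 258) + 419×2.36×(40.5 − 20.7) = 0
-23708 c = -19579
c = -19579/-23708 ≈ 0.8259 J/(g·°C)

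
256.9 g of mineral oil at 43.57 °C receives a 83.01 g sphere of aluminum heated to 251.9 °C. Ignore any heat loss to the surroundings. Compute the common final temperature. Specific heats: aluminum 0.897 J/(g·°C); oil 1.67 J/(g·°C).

T_f ≈ 74.4 °C

T_f = Σ m_i c_i T_i / Σ m_i c_i:
T_f = (74.46*251.9 + 429.02*43.57) / (74.46 + 429.02)
    = 37449 / 503.48 ≈ 74.38 °C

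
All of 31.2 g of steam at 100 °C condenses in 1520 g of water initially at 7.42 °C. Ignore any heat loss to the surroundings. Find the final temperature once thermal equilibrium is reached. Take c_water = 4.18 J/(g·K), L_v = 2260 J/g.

Energy balance with sensible and latent terms:
condense steam: −31.2·2260 = −70512
  condensate cools 100→T: 31.2·4.18·(T − 100) = 130.42(T − 100)
  original water: 6353.6(T − 7.42)
6484 T = 70512 + 13042 + 47144 = 130697
T ≈ 20.16 °C, under the boiling point, so the assumption holds.

T_f ≈ 20.2 °C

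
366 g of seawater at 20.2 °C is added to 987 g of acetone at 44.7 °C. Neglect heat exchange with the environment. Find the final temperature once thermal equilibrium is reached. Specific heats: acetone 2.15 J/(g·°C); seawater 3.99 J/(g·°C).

T_f ≈ 34.7 °C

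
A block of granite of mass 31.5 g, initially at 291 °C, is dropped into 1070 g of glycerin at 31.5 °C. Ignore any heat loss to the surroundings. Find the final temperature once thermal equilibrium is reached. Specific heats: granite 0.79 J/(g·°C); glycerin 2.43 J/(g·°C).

T_f = Σ m_i c_i T_i / Σ m_i c_i:
T_f = (24.89·291 + 2600.1·31.5) / (24.89 + 2600.1)
    = 89145 / 2625 ≈ 33.96 °C

T_f ≈ 34.0 °C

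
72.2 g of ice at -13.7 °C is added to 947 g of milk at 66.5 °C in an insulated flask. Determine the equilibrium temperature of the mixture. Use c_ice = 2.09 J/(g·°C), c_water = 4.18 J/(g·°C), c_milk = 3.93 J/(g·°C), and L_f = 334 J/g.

Taking heat into each body as positive, Σ m c ΔT = 0:
ice -13.7→0 °C: 72.2×2.09×13.7 = 2067.3
  latent heat to melt: 72.2×334 = 24115
  meltwater 0→T: 72.2×4.18×T = 301.8 T
  milk cools: 947×3.93×(T − 66.5) = 3721.7(T − 66.5)
4023.5 T = 247494 − 26182 = 221312
T ≈ 55.00 °C (positive, so assuming full melt was valid).

T_f ≈ 55.0 °C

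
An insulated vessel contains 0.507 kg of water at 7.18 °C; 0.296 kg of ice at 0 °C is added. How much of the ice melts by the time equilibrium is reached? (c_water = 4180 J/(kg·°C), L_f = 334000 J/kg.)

m_melted ≈ 0.0456 kg

Water can give up m c ΔT = 0.507×4180×7.18 = 15216 J before reaching 0 °C.
Melting all 0.296 kg of ice would need 0.296×334000 = 98864 J.
That's not enough to melt it all — equilibrium is at 0 °C with ice remaining.
m_melted×334000 = 15216  ⇒  m_melted ≈ 0.04556 kg.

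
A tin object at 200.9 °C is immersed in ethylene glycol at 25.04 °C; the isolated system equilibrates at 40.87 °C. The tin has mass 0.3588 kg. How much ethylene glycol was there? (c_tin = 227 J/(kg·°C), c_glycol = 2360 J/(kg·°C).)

m ≈ 0.349 kg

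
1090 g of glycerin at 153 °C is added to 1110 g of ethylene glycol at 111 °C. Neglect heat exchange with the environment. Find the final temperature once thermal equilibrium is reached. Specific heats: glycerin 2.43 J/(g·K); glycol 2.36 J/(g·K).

T_f ≈ 132.1 °C

With ΣQ=0 the equilibrium temperature is the m·c-weighted mean:
T_f = (2648.7*153 + 2619.6*111) / (2648.7 + 2619.6)
    = 696027 / 5268.3 ≈ 132.12 °C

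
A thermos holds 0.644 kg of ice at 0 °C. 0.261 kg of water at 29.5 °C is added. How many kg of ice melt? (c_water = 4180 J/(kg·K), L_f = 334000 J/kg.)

m_melted ≈ 0.0964 kg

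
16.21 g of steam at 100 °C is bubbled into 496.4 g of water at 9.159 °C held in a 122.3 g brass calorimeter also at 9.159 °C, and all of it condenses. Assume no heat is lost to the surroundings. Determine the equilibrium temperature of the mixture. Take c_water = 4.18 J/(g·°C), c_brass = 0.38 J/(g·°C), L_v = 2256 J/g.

T_f ≈ 28.7 °C

Energy balance with sensible and latent terms:
latent heat released on condensation: 16.21·2256 = 36570; condensed water 100 °C→T: 67.76(T − 100); original water: 2075(T − 9.159); brass cup: 122.3·0.38·(T − 9.159) = 46.47(T − 9.159)
2189.2 T = 36570 + 6775.8 + 19430 = 62776
T ≈ 28.68 °C — below 100 °C, confirming all the steam condensed.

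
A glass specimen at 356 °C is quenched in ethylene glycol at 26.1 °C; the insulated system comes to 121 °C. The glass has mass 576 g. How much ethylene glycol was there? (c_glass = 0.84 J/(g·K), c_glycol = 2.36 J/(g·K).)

Conservation of energy gives ΣQ = 0:
576×0.84×(121 − 356) + m×2.36×(121 − 26.1) = 0
223.96 m = 113702
m = 113702/223.96 ≈ 507.7 g

m ≈ 508 g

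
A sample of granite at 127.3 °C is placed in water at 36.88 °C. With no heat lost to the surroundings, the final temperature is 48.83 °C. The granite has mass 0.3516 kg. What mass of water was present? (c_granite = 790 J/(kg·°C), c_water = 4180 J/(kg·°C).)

Heat lost by the granite = heat gained by the water:
0.3516×790×(127.3 − 48.83) = m×4180×(48.83 − 36.88)
49951 m = 21796  ⇒  m ≈ 0.4364 kg

m ≈ 0.436 kg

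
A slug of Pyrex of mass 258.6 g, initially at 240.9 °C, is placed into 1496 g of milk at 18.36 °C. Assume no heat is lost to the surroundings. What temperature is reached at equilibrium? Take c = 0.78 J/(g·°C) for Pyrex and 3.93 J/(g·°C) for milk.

Setting the total heat transfer to zero:
258.6*0.78*(T − 240.9) + 1496*3.93*(T − 18.36) = 0
201.71(T − 240.9) + 5879.3(T − 18.36) = 0
(201.71 + 5879.3) T = 201.71*240.9 + 5879.3*18.36
T ≈ 25.74 °C

T_f ≈ 25.7 °C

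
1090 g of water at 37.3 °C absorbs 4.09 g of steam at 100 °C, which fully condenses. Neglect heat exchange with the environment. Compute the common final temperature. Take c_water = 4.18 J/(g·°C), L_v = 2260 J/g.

Net heat exchanged in the isolated system is zero:
latent heat released on condensation: 4.09×2260 = 9243.4
  condensate cools 100→T: 4.09×4.18×(T − 100) = 17.1(T − 100)
  water warms: 1090×4.18×(T − 37.3) = 4556.2(T − 37.3)
4573.3 T = 9243.4 + 1709.6 + 169946 = 180899
T ≈ 39.56 °C (< 100 °C, so full condensation is consistent).

T_f ≈ 39.6 °C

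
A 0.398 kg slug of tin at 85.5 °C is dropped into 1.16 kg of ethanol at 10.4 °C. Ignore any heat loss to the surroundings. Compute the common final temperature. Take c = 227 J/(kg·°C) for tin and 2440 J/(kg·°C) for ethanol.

Taking heat into each body as positive, Σ m c ΔT = 0:
0.398×227×(T − 85.5) + 1.16×2440×(T − 10.4) = 0
2920.7 T = 37161
T ≈ 12.72 °C

T_f ≈ 12.7 °C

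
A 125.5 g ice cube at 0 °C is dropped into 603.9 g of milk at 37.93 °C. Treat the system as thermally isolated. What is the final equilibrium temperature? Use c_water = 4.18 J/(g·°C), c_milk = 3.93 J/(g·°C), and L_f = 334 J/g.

T_f ≈ 16.6 °C

Conservation of energy gives ΣQ = 0:
melt ice: 125.5·334 = 41917; warm the meltwater: 524.59 T; milk: 2373.3(T − 37.93)
2897.9 T = 90020 − 41917 = 48103
T ≈ 16.60 °C — above 0 °C, consistent with complete melting.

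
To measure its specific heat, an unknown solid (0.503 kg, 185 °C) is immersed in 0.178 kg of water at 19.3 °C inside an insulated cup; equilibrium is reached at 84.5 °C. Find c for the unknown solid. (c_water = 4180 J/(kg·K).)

Energy conservation, ΣQ = 0:
0.503·c·(84.5 − 185) + 0.178·4180·(84.5 − 19.3) = 0
-50.55 c = -48511
c = -48511/-50.55 ≈ 959.6 J/(kg·K)

c ≈ 960 J/(kg·K)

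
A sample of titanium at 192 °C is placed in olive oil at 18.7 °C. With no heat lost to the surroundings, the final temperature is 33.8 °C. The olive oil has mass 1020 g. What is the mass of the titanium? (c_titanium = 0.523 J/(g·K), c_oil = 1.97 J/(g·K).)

Let T be the final temperature. ΣQ_i = 0:
m·0.523·(33.8 − 192) + 1020·1.97·(33.8 − 18.7) = 0
-82.74 m = -30342
m = -30342/-82.74 ≈ 366.7 g

m ≈ 367 g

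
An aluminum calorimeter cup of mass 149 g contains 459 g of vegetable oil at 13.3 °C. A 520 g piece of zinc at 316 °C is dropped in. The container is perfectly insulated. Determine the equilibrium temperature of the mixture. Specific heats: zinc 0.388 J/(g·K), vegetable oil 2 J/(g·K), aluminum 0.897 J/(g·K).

T_f ≈ 62.0 °C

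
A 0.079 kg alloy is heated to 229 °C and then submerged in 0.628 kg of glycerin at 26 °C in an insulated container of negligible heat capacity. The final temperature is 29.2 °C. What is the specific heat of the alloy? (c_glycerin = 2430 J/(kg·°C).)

Let T be the final temperature. ΣQ_i = 0:
0.079·c·(29.2 − 229) + 0.628·2430·(29.2 − 26) = 0
-15.78 c = -4883.3
c = -4883.3/-15.78 ≈ 309.4 J/(kg·°C)

c ≈ 309 J/(kg·°C)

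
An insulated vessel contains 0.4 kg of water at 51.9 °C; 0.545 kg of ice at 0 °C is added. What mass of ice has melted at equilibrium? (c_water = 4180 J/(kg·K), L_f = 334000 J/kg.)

m_melted ≈ 0.26 kg

Cooling the water to 0 °C releases 0.4×4180×51.9 = 86777 J.
To melt every bit of ice: 0.545×334000 = 182030 J.
86777 J < 182030 J, so only part of the ice melts and the system sits at 0 °C.
m_melt = 86777 / L_f = 0.2598 kg.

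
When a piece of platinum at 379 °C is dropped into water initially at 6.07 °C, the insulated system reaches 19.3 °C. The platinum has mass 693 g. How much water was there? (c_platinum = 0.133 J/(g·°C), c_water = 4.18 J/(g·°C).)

m ≈ 600 g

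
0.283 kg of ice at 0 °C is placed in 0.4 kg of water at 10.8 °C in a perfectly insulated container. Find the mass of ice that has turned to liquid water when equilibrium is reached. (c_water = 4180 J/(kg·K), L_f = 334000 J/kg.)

Heat available from the water dropping to 0 °C: 0.4·4180·10.8 = 18058 J.
To melt every bit of ice: 0.283·334000 = 94522 J.
18058 J < 94522 J, so only part of the ice melts and the system sits at 0 °C.
m_melted·334000 = 18058  ⇒  m_melted ≈ 0.05406 kg.

m_melted ≈ 0.0541 kg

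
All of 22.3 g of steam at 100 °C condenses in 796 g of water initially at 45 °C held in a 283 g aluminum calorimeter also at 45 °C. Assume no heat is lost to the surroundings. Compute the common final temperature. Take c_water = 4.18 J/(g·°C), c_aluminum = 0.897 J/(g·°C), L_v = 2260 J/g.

T_f ≈ 60.1 °C

Heat gained plus heat lost sum to zero:
latent heat released on condensation: 22.3·2260 = 50398; condensate cools 100→T: 22.3·4.18·(T − 100) = 93.21(T − 100); water warms: 796·4.18·(T − 45) = 3327.3(T − 45); cup: 253.85(T − 45)
3674.3 T = 50398 + 9321.4 + 161151 = 220870
T ≈ 60.11 °C — below 100 °C, confirming all the steam condensed.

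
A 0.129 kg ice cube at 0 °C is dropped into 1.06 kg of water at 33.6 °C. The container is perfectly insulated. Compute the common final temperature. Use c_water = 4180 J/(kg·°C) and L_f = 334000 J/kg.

Energy balance with sensible and latent terms:
fusion: m_ice L_f = 0.129×334000 = 43086; warm the meltwater: 539.22 T; water cools: 1.06×4180×(T − 33.6) = 4430.8(T − 33.6)
4970 T = 148875 − 43086 = 105789
T ≈ 21.29 °C (positive, so assuming full melt was valid).

T_f ≈ 21.3 °C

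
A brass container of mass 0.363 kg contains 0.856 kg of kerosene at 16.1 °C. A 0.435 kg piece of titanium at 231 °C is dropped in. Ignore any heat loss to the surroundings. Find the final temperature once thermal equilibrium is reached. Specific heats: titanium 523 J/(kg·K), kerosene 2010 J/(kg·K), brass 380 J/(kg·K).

T_f is the heat-capacity-weighted average of the initial temperatures:
T_f = (227.5·231 + 1720.6·16.1 + 137.94·16.1) / (227.5 + 1720.6 + 137.94)
    = 82476 / 2086 ≈ 39.54 °C

T_f ≈ 39.5 °C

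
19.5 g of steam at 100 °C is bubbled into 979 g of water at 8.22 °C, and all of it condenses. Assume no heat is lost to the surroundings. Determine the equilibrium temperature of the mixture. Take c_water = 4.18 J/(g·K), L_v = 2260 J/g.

Energy balance with sensible and latent terms:
condense steam: −19.5×2260 = −44070
  condensate cools 100→T: 19.5×4.18×(T − 100) = 81.51(T − 100)
  water warms: 979×4.18×(T − 8.22) = 4092.2(T − 8.22)
4173.7 T = 44070 + 8151 + 33638 = 85859
T ≈ 20.57 °C (< 100 °C, so full condensation is consistent).

T_f ≈ 20.6 °C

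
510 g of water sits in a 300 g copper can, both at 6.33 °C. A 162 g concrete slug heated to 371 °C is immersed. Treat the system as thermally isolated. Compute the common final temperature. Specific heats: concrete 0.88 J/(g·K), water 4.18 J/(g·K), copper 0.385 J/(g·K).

T_f ≈ 28.1 °C

Net heat exchanged in the isolated system is zero:
162*0.88*(T − 371) + 510*4.18*(T − 6.33) + 300*0.385*(T − 6.33) = 0
142.56(T − 371) + 2131.8(T − 6.33) + 115.5(T − 6.33) = 0
(142.56 + 2131.8 + 115.5) T = 142.56*371 + 2131.8*6.33 + 115.5*6.33
T = 67115/2389.9 ≈ 28.08 °C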